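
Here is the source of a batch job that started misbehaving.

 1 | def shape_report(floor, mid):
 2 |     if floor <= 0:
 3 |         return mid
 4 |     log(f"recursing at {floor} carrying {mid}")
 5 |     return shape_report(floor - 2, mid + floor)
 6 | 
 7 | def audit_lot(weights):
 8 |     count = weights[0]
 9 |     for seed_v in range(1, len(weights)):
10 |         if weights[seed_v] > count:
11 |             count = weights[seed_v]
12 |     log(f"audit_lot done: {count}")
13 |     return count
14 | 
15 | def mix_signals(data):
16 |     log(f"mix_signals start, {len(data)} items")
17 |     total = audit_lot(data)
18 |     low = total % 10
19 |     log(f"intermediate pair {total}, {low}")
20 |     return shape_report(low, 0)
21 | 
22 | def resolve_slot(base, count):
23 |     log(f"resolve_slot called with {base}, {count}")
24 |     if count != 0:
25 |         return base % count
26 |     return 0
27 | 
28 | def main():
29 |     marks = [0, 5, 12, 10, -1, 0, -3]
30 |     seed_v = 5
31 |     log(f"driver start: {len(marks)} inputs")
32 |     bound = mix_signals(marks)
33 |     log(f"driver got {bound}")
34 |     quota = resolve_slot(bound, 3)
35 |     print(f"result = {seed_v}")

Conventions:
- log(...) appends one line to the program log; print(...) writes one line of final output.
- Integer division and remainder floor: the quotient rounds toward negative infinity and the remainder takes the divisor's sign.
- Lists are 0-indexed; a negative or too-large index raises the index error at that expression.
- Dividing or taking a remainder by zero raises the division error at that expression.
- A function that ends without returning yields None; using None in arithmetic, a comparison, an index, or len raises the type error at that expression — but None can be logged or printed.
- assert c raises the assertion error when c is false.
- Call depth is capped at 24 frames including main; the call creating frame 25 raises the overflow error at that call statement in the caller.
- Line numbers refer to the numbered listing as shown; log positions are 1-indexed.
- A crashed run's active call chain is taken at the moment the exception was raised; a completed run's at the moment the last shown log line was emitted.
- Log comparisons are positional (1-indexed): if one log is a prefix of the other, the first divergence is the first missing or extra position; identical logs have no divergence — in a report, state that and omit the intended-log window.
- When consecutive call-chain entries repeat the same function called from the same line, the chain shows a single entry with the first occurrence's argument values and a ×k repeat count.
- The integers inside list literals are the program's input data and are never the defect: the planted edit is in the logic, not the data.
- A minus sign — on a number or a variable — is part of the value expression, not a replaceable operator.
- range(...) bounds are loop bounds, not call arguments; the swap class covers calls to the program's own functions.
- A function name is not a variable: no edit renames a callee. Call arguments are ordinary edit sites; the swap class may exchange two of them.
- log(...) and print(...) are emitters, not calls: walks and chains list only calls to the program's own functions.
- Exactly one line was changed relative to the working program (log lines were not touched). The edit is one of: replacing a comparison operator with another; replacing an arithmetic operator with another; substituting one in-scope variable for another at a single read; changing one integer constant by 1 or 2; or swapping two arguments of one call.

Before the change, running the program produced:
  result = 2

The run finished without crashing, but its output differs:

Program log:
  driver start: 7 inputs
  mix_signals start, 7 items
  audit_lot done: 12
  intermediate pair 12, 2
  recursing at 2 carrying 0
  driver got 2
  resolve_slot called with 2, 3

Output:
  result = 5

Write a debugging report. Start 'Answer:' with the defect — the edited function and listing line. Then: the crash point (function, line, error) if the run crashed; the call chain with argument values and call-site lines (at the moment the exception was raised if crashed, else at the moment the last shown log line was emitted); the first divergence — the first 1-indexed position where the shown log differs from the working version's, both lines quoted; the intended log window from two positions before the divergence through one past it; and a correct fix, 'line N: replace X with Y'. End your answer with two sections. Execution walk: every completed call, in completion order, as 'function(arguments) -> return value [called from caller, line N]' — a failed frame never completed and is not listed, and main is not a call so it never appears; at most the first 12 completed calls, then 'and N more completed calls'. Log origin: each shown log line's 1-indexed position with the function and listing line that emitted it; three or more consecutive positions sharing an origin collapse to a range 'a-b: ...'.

Answer: the defect is in main at line 35.
Core observation: The logs agree in full; only the final output differs.
Call chain: main -> resolve_slot(2, 3) (called at line 34).
First divergence: none — the logs agree in full.
Execution walk:
  audit_lot([0, 5, 12, 10, -1, 0, -3]) -> 12  [called from mix_signals, line 17]
  shape_report(0, 2) -> 2  [called from shape_report, line 5]
  shape_report(2, 0) -> 2  [called from mix_signals, line 20]
  mix_signals([0, 5, 12, 10, -1, 0, -3]) -> 2  [called from main, line 32]
  resolve_slot(2, 3) -> 2  [called from main, line 34]
Log origin:
  1: emitted by main (line 31)
  2: emitted by mix_signals (line 16)
  3: emitted by audit_lot (line 12)
  4: emitted by mix_signals (line 19)
  5: emitted by shape_report (line 4)
  6: emitted by main (line 33)
  7: emitted by resolve_slot (line 23)
A correct fix: line 35: replace `seed_v` with `quota`.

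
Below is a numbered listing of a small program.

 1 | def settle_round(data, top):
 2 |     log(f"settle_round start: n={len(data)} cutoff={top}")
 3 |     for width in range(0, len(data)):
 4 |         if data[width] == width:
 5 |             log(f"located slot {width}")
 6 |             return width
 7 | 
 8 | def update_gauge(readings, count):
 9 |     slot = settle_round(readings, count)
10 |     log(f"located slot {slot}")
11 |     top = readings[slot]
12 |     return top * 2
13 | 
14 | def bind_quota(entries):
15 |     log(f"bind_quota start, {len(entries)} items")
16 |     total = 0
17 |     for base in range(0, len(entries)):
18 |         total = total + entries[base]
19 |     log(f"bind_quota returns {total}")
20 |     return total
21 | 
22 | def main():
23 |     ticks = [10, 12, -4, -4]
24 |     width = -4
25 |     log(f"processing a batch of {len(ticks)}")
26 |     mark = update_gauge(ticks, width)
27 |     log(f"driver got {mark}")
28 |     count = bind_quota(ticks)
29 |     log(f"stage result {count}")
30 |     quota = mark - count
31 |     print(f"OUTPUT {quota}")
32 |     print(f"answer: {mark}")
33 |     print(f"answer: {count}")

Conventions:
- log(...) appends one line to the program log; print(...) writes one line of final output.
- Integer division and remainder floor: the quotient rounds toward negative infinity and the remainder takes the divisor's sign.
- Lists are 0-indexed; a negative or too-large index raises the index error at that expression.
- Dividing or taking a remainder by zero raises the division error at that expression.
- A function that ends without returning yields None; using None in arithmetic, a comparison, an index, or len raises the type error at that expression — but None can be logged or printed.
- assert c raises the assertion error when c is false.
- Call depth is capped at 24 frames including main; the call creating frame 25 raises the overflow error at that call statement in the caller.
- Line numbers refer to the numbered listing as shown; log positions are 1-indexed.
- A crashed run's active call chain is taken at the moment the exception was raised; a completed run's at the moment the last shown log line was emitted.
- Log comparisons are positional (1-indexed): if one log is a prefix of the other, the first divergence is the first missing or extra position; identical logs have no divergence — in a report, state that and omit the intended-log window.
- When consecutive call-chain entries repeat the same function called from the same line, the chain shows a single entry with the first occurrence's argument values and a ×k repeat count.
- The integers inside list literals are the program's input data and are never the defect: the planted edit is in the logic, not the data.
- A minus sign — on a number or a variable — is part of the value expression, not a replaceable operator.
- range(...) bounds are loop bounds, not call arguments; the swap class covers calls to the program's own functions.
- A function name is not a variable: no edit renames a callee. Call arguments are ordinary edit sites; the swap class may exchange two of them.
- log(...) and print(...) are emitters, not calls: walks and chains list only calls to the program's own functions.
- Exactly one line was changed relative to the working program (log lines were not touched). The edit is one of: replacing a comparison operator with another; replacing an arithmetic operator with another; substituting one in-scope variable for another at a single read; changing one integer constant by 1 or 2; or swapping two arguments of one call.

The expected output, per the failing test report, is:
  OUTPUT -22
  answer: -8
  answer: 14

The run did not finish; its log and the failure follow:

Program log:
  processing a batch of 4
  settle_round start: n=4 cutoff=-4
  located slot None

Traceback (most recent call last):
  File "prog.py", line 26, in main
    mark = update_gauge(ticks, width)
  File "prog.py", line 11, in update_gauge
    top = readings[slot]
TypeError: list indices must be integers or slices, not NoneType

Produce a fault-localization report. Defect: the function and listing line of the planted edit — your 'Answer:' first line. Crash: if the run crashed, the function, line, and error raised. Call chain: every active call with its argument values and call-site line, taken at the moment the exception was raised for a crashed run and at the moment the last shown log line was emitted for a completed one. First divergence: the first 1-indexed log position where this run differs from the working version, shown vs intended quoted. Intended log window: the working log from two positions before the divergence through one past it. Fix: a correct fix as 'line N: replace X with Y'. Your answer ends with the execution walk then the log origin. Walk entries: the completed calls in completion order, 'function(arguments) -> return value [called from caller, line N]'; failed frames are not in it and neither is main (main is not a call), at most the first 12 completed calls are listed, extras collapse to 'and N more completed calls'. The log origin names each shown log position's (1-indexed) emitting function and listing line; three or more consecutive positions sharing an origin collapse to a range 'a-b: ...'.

Answer: the defect is in settle_round at line 4.
Key fact: Log line 3 is where behavior first shows: 'located slot None' appears instead of 'located slot 2'.
Crash: update_gauge, line 11, TypeError.
Call chain: main -> update_gauge([10, 12, -4, -4], -4) (called at line 26).
First divergence: at position 3 the run shows 'located slot None' where the working version logs 'located slot 2'.
Intended log window:
  1: processing a batch of 4
  2: settle_round start: n=4 cutoff=-4
  3: located slot 2
  4: located slot 2
Execution walk:
  settle_round([10, 12, -4, -4], -4) -> None  [called from update_gauge, line 9]
Origin of each log line:
  1: logged in main at line 25
  2: logged in settle_round at line 2
  3: logged in update_gauge at line 10
A correct fix: line 4: replace `data[width] == width` with `data[width] == top`.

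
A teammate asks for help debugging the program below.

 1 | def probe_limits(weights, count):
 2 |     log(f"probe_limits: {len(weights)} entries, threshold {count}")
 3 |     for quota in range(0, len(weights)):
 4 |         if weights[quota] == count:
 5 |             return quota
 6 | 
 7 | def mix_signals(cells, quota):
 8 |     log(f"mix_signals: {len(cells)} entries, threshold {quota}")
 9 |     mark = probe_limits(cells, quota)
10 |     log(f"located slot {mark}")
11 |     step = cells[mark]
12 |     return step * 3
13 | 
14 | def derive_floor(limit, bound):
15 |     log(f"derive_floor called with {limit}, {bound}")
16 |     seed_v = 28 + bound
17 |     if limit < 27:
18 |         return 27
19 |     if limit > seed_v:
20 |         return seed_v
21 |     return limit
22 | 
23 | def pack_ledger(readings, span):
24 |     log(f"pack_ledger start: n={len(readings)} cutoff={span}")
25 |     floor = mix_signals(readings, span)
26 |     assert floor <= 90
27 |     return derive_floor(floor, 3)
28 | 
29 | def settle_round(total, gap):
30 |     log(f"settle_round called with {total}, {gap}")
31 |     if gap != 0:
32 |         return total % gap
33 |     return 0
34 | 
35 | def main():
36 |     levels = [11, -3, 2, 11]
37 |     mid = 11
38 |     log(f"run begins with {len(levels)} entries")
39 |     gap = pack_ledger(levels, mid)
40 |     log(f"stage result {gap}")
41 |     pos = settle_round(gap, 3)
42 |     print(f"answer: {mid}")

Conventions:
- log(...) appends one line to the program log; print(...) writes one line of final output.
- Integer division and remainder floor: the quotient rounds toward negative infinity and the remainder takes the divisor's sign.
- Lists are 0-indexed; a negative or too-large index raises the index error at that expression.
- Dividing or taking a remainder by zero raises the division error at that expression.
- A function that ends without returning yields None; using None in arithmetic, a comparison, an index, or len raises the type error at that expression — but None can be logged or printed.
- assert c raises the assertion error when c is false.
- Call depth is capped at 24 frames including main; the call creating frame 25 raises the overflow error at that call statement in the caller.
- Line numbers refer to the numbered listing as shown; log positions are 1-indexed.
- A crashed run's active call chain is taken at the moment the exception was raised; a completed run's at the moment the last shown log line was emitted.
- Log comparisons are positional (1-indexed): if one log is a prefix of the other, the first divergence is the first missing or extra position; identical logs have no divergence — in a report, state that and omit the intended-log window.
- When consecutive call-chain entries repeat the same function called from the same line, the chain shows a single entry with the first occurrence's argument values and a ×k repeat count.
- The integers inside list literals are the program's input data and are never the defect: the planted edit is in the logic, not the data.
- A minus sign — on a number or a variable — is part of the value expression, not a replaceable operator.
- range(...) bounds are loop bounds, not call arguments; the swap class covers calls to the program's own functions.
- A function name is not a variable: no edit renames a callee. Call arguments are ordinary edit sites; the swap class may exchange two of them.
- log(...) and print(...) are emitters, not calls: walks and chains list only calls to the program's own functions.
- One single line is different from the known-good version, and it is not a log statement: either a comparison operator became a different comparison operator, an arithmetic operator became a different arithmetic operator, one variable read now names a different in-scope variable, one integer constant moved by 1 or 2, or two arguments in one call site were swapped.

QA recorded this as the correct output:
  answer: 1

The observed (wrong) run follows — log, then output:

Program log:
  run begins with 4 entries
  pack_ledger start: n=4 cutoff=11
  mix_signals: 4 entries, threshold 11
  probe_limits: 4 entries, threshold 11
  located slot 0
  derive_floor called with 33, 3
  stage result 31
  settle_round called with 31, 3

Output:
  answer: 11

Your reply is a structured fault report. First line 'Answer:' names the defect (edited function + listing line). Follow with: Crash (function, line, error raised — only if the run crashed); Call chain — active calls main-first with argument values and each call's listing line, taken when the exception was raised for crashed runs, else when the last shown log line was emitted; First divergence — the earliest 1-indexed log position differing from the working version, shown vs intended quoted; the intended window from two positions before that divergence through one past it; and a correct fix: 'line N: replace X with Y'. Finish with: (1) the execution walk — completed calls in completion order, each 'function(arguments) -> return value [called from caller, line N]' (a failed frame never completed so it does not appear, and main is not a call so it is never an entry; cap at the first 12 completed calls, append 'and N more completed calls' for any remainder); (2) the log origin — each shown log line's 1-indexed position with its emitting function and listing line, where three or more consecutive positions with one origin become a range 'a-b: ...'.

Answer: the defect is in main at line 42.
Key fact: The logs agree in full; only the final output differs.
Call chain: main -> settle_round(31, 3) (called at line 41).
First divergence: none; the two logs match at every position.
Execution walk:
  probe_limits([11, -3, 2, 11], 11) -> 0  [called from mix_signals, line 9]
  mix_signals([11, -3, 2, 11], 11) -> 33  [called from pack_ledger, line 25]
  derive_floor(33, 3) -> 31  [called from pack_ledger, line 27]
  pack_ledger([11, -3, 2, 11], 11) -> 31  [called from main, line 39]
  settle_round(31, 3) -> 1  [called from main, line 41]
Log origins:
  1: from main, line 38
  2: from pack_ledger, line 24
  3: from mix_signals, line 8
  4: from probe_limits, line 2
  5: from mix_signals, line 10
  6: from derive_floor, line 15
  7: from main, line 40
  8: from settle_round, line 30
A correct fix: line 42: replace `mid` with `pos`.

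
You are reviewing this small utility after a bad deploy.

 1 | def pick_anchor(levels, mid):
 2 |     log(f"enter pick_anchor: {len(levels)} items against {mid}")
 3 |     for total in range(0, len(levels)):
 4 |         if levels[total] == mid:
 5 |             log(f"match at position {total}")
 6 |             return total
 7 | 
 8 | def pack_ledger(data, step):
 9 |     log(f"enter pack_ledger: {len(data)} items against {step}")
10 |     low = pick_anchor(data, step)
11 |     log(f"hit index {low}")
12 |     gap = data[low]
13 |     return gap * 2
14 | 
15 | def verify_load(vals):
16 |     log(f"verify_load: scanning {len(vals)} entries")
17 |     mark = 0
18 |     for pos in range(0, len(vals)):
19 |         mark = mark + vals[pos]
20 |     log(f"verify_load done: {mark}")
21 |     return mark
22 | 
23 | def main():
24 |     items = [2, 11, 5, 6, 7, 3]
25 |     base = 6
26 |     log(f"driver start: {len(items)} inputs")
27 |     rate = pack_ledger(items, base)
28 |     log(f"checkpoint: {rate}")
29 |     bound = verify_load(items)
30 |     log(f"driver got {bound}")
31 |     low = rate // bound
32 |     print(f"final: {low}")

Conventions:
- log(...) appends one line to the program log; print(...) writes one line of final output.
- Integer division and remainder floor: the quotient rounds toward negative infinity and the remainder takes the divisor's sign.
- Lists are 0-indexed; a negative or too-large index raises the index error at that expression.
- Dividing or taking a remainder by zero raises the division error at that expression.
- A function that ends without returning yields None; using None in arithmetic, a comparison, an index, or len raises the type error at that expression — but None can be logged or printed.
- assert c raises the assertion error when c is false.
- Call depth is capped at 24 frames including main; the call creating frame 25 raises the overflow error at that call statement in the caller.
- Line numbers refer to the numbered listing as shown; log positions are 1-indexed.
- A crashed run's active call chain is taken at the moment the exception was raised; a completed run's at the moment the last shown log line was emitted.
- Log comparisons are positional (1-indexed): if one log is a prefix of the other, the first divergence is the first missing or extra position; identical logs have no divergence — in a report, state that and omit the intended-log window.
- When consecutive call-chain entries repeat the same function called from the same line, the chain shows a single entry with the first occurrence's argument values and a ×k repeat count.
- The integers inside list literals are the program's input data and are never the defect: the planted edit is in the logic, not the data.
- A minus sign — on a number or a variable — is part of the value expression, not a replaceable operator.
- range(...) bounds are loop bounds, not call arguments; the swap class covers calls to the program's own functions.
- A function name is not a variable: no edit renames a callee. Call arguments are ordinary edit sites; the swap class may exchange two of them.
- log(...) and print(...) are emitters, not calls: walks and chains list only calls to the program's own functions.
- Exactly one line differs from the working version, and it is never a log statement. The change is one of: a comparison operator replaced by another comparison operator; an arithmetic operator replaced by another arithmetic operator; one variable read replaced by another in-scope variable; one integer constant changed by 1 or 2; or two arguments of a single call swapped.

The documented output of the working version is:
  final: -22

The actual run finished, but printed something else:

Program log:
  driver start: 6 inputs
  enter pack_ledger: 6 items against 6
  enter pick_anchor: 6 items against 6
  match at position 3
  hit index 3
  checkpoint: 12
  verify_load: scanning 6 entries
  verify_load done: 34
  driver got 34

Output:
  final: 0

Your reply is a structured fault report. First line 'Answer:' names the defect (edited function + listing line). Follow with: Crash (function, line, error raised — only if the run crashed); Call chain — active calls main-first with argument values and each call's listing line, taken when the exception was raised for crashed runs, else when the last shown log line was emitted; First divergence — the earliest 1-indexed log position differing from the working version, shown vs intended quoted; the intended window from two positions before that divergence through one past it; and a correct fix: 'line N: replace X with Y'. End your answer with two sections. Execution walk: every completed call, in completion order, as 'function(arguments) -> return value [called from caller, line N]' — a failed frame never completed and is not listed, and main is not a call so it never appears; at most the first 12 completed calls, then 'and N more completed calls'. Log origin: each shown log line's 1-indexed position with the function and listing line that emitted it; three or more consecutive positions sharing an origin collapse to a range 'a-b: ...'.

Answer: the defect is in main at line 31.
Key fact: Nothing in the log betrays the bug — only the output does.
Call chain: main.
First divergence: none (the log streams are identical).
Execution walk:
  pick_anchor([2, 11, 5, 6, 7, 3], 6) -> 3  [called from pack_ledger, line 10]
  pack_ledger([2, 11, 5, 6, 7, 3], 6) -> 12  [called from main, line 27]
  verify_load([2, 11, 5, 6, 7, 3]) -> 34  [called from main, line 29]
Origin of each log line:
  1: emitted by main (line 26)
  2: emitted by pack_ledger (line 9)
  3: emitted by pick_anchor (line 2)
  4: emitted by pick_anchor (line 5)
  5: emitted by pack_ledger (line 11)
  6: emitted by main (line 28)
  7: emitted by verify_load (line 16)
  8: emitted by verify_load (line 20)
  9: emitted by main (line 30)
A correct fix: line 31: replace `//` with `-`.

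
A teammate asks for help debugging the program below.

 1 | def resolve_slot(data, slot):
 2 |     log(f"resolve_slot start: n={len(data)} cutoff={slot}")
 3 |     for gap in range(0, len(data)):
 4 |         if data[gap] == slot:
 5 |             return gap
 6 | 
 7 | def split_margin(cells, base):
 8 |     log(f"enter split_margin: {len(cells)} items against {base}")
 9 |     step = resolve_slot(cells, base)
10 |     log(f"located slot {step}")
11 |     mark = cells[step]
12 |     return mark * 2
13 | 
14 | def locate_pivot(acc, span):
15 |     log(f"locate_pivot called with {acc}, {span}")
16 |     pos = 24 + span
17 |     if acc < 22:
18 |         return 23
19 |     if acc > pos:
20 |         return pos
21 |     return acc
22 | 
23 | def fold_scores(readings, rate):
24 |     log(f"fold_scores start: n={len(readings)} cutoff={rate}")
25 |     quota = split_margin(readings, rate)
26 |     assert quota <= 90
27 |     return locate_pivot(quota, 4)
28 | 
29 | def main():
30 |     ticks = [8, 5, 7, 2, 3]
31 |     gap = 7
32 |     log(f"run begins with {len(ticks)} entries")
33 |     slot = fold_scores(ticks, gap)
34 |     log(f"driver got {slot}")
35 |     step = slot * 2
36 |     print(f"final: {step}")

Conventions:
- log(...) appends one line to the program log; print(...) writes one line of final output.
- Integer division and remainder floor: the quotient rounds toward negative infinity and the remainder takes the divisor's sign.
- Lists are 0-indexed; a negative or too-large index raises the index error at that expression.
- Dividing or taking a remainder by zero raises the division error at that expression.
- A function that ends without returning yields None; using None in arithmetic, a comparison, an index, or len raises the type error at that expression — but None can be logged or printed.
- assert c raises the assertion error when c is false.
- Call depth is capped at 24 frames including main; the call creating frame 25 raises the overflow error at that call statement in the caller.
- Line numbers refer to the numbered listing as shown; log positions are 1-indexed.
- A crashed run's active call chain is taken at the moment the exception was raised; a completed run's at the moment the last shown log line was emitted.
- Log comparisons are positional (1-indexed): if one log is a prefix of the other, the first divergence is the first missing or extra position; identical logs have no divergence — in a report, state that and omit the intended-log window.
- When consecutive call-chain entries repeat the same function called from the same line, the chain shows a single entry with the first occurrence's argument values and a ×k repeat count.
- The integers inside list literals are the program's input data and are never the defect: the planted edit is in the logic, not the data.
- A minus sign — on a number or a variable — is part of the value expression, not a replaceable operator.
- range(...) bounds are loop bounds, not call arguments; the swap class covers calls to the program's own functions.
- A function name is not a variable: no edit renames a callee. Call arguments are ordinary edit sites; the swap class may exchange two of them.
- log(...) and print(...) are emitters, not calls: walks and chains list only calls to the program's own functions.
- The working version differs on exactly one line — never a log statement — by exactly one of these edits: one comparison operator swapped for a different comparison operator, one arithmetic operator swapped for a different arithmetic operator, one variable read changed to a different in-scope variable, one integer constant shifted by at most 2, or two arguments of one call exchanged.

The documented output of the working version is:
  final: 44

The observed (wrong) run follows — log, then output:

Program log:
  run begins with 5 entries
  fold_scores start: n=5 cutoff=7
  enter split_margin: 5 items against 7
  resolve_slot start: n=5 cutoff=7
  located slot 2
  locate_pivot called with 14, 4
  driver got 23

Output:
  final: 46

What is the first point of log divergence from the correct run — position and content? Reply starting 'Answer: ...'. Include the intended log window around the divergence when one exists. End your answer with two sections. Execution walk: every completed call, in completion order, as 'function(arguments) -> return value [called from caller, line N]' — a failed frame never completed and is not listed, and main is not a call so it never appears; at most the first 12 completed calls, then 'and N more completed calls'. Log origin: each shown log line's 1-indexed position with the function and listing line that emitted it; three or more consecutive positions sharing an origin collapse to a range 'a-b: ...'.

Answer: position 7 — the shown line 'driver got 23' should read 'driver got 22'.
Intended log window:
  5: located slot 2
  6: locate_pivot called with 14, 4
  7: driver got 22
Execution walk:
  resolve_slot([8, 5, 7, 2, 3], 7) -> 2  [called from split_margin, line 9]
  split_margin([8, 5, 7, 2, 3], 7) -> 14  [called from fold_scores, line 25]
  locate_pivot(14, 4) -> 23  [called from fold_scores, line 27]
  fold_scores([8, 5, 7, 2, 3], 7) -> 23  [called from main, line 33]
Origin of each log line:
  1: emitted by main (line 32)
  2: emitted by fold_scores (line 24)
  3: emitted by split_margin (line 8)
  4: emitted by resolve_slot (line 2)
  5: emitted by split_margin (line 10)
  6: emitted by locate_pivot (line 15)
  7: emitted by main (line 34)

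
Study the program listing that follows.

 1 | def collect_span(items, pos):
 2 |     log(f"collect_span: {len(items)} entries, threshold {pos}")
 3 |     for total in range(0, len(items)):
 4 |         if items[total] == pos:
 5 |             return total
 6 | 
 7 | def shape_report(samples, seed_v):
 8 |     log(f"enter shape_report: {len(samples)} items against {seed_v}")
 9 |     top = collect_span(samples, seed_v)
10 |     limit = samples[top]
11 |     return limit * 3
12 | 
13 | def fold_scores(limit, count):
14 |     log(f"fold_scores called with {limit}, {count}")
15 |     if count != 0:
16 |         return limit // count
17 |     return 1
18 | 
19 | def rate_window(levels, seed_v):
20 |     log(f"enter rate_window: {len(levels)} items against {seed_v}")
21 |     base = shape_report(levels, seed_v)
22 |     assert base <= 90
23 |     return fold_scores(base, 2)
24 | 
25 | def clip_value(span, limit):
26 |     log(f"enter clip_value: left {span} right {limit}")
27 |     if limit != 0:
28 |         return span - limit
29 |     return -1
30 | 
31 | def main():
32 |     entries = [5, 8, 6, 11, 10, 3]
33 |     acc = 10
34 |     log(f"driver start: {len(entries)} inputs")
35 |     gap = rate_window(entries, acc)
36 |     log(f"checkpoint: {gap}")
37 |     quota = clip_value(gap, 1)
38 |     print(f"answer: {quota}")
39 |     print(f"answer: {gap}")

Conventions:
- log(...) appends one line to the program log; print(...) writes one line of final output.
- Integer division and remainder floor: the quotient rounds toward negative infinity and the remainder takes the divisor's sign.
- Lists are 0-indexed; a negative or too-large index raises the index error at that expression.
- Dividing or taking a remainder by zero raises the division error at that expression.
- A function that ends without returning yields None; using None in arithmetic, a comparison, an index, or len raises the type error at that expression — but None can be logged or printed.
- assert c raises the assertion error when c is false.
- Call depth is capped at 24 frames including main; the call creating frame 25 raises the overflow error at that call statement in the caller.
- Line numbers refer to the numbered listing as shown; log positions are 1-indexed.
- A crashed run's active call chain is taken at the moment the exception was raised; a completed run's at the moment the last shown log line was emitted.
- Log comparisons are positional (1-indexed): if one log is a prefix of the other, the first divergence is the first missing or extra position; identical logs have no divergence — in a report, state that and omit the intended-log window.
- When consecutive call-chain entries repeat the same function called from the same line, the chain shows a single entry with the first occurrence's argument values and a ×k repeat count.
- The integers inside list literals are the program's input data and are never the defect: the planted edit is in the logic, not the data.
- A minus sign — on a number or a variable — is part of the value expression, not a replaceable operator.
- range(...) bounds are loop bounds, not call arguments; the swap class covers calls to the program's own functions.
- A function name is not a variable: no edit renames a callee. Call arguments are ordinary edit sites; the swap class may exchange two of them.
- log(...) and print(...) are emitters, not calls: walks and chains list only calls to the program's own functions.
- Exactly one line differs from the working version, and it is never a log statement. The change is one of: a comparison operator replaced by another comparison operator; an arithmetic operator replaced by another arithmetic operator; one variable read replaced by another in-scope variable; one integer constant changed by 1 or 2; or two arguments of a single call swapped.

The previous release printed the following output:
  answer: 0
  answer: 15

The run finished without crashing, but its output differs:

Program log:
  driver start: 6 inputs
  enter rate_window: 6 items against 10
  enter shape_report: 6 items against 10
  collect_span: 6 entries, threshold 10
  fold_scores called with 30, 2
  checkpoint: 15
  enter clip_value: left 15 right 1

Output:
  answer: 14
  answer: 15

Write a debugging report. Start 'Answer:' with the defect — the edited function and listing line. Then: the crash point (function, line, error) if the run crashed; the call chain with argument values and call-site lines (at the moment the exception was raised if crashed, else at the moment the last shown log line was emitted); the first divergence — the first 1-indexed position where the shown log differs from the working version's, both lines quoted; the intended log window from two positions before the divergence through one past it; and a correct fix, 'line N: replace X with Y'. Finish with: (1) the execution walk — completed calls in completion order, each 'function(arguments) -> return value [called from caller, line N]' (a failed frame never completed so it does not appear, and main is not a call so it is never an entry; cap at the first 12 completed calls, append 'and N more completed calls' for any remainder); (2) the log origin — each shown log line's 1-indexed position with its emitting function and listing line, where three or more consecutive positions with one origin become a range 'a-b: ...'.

Answer: the defect is in clip_value at line 28.
Key fact: The logs agree in full; only the final output differs.
Call chain: main -> clip_value(15, 1) (called at line 37).
First divergence: none; the two logs match at every position.
Execution walk:
  collect_span([5, 8, 6, 11, 10, 3], 10) -> 4  [called from shape_report, line 9]
  shape_report([5, 8, 6, 11, 10, 3], 10) -> 30  [called from rate_window, line 21]
  fold_scores(30, 2) -> 15  [called from rate_window, line 23]
  rate_window([5, 8, 6, 11, 10, 3], 10) -> 15  [called from main, line 35]
  clip_value(15, 1) -> 14  [called from main, line 37]
Origin of each log line:
  1 — main, line 34
  2 — rate_window, line 20
  3 — shape_report, line 8
  4 — collect_span, line 2
  5 — fold_scores, line 14
  6 — main, line 36
  7 — clip_value, line 26
A correct fix: line 28: replace `-` with `%`.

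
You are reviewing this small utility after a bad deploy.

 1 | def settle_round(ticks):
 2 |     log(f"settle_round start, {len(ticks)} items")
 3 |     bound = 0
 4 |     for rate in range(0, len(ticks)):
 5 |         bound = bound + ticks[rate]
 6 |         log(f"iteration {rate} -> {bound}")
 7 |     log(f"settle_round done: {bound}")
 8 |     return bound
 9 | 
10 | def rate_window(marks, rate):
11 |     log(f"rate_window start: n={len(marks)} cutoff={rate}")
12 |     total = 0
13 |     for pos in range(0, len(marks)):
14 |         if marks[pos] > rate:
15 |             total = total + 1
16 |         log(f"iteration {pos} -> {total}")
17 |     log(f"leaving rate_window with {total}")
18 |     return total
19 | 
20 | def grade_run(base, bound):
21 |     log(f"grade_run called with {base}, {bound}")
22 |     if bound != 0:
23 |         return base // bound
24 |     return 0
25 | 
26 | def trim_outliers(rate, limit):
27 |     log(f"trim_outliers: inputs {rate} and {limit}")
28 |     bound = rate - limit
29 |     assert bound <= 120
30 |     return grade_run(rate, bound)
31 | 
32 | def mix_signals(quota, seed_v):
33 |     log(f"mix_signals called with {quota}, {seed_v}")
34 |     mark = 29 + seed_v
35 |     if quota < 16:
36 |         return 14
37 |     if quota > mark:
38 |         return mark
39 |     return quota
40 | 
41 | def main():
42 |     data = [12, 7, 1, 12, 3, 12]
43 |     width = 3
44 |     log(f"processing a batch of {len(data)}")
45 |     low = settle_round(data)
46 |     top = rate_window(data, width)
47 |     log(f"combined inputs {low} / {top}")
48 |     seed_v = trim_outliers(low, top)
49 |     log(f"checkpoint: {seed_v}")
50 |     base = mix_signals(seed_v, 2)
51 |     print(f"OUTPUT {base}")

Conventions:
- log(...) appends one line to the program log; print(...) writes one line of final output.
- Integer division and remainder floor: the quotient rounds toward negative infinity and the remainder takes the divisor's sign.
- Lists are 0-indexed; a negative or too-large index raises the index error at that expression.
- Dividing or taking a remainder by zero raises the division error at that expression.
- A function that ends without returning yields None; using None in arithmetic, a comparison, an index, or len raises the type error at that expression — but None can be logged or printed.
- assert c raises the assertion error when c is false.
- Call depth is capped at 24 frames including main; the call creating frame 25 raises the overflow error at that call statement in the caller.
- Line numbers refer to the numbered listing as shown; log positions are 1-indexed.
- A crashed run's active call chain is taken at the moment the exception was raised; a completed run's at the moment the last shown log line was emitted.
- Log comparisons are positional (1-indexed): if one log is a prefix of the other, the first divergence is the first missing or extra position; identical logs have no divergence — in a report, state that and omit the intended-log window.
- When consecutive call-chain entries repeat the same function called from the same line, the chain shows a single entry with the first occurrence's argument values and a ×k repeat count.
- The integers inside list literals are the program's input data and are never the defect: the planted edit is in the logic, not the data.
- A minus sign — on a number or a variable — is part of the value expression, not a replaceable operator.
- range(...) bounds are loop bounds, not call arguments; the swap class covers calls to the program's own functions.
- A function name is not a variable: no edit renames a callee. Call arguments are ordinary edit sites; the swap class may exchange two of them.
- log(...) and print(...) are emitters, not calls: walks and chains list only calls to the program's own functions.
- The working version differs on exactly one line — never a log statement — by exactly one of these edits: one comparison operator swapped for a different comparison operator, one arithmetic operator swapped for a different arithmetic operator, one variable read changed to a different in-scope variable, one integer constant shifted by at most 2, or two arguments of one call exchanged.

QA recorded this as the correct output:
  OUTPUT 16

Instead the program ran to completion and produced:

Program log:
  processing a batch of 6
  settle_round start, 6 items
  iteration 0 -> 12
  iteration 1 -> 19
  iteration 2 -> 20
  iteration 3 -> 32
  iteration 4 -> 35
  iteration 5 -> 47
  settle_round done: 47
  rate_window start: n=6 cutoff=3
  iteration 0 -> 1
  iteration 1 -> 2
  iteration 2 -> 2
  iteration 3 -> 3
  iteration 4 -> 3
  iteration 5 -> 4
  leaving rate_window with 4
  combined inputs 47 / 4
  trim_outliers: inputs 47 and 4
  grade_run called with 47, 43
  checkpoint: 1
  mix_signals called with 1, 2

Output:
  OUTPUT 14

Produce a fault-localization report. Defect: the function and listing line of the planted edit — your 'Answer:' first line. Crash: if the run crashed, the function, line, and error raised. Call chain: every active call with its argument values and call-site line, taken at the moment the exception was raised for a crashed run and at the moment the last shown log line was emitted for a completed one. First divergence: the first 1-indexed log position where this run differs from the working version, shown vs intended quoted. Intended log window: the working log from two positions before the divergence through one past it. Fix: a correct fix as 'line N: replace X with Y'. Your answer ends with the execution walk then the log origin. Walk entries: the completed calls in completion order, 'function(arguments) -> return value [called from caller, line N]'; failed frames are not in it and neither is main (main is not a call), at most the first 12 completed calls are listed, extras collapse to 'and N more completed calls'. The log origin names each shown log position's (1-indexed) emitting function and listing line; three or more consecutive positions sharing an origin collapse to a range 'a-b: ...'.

Answer: the defect is in mix_signals at line 36.
Core observation: Every logged value matches the working version; the printed result is what differs.
Call chain: main -> mix_signals(1, 2) (called at line 50).
First divergence: none (the log streams are identical).
Execution walk:
  settle_round([12, 7, 1, 12, 3, 12]) -> 47  [called from main, line 45]
  rate_window([12, 7, 1, 12, 3, 12], 3) -> 4  [called from main, line 46]
  grade_run(47, 43) -> 1  [called from trim_outliers, line 30]
  trim_outliers(47, 4) -> 1  [called from main, line 48]
  mix_signals(1, 2) -> 14  [called from main, line 50]
Origin of each log line:
  1: from main, line 44
  2: from settle_round, line 2
  3-8: from settle_round, line 6
  9: from settle_round, line 7
  10: from rate_window, line 11
  11-16: from rate_window, line 16
  17: from rate_window, line 17
  18: from main, line 47
  19: from trim_outliers, line 27
  20: from grade_run, line 21
  21: from main, line 49
  22: from mix_signals, line 33
A correct fix: line 36: replace `14` with `16`.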